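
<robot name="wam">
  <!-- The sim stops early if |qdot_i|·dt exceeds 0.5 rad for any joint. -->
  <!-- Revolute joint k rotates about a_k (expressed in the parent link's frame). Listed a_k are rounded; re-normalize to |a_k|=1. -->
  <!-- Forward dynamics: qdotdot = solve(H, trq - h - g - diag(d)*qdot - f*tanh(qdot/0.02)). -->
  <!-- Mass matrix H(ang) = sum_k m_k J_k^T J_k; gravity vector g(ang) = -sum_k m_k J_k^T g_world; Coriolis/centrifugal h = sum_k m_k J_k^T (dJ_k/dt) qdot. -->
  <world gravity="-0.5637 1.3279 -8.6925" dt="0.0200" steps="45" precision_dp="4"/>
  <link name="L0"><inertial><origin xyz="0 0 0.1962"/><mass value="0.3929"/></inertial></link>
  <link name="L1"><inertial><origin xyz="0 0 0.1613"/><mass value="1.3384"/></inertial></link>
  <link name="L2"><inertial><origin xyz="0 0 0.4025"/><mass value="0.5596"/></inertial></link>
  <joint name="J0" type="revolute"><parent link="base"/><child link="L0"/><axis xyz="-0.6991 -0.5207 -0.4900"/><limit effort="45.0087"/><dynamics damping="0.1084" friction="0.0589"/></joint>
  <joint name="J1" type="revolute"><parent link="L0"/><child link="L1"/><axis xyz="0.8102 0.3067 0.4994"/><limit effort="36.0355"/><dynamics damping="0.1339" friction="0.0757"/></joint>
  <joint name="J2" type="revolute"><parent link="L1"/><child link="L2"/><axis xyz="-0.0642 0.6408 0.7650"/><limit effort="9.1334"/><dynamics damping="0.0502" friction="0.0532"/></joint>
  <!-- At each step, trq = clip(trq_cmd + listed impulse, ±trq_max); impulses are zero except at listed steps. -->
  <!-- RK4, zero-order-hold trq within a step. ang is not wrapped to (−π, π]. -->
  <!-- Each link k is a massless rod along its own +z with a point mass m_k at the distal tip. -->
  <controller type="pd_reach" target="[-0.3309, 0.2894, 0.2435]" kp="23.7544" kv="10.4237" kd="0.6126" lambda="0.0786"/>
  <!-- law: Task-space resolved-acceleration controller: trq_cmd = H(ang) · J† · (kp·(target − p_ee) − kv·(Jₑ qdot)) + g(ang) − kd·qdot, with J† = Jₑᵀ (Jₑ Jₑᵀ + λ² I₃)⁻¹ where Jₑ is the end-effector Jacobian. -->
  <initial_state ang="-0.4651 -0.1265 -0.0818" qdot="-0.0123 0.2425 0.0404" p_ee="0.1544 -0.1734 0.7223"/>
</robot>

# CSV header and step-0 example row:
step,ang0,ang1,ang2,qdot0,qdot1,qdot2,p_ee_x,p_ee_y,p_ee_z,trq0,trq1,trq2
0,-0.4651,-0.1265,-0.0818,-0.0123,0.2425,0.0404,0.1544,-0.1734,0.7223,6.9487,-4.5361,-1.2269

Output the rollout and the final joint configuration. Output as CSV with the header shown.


step,ang0,ang1,ang2,qdot0,qdot1,qdot2,p_ee_x,p_ee_y,p_ee_z,trq0,trq1,trq2
1,-0.4673,-0.1287,-0.0854,-0.1736,-0.4112,-0.3705,0.1540,-0.1736,0.7222,5.5362,-3.1932,-0.7580
2,-0.4689,-0.1374,-0.0928,0.0062,-0.4715,-0.3787,0.1508,-0.1711,0.7233,4.4495,-2.5624,-0.6370
3,-0.4682,-0.1482,-0.1012,0.0641,-0.6178,-0.4540,0.1458,-0.1666,0.7251,3.5600,-1.9563,-0.4959
4,-0.4663,-0.1614,-0.1107,0.1203,-0.7000,-0.5031,0.1395,-0.1606,0.7273,2.8319,-1.4938,-0.3957
5,-0.4636,-0.1761,-0.1213,0.1501,-0.7681,-0.5554,0.1322,-0.1536,0.7297,2.2296,-1.1099,-0.3092
6,-0.4605,-0.1920,-0.1329,0.1579,-0.8266,-0.6095,0.1241,-0.1457,0.7322,1.7298,-0.7878,-0.2342
7,-0.4575,-0.2091,-0.1457,0.1482,-0.8778,-0.6643,0.1156,-0.1372,0.7346,1.3144,-0.5155,-0.1690
8,-0.4547,-0.2271,-0.1595,0.1249,-0.9231,-0.7189,0.1068,-0.1283,0.7367,0.9692,-0.2840,-0.1119
9,-0.4526,-0.2459,-0.1744,0.0912,-0.9637,-0.7727,0.0978,-0.1192,0.7387,0.6832,-0.0861,-0.0615
10,-0.4512,-0.2655,-0.1904,0.0498,-0.9999,-0.8253,0.0888,-0.1099,0.7403,0.4477,0.0836,-0.0167
11,-0.4506,-0.2858,-0.2073,0.0076,-1.0270,-0.8732,0.0798,-0.1004,0.7415,0.2538,0.2253,0.0218
12,-0.4507,-0.3063,-0.2251,-0.0180,-1.0270,-0.9063,0.0709,-0.0910,0.7424,0.0876,0.3291,0.0490
13,-0.4514,-0.3269,-0.2436,-0.0503,-1.0327,-0.9439,0.0621,-0.0817,0.7429,-0.0521,0.4276,0.0793
14,-0.4528,-0.3477,-0.2629,-0.0929,-1.0488,-0.9865,0.0534,-0.0724,0.7431,-0.1633,0.5248,0.1126
15,-0.4551,-0.3688,-0.2830,-0.1372,-1.0650,-1.0271,0.0450,-0.0633,0.7428,-0.2489,0.6125,0.1440
16,-0.4582,-0.3902,-0.3039,-0.1798,-1.0782,-1.0640,0.0367,-0.0542,0.7422,-0.3131,0.6899,0.1732
17,-0.4622,-0.4118,-0.3255,-0.2193,-1.0880,-1.0972,0.0286,-0.0452,0.7412,-0.3597,0.7588,0.2007
18,-0.4669,-0.4336,-0.3477,-0.2550,-1.0942,-1.1266,0.0207,-0.0364,0.7399,-0.3922,0.8209,0.2271
19,-0.4723,-0.4555,-0.3705,-0.2862,-1.0969,-1.1522,0.0130,-0.0276,0.7382,-0.4141,0.8779,0.2528
20,-0.4783,-0.4773,-0.3937,-0.3127,-1.0963,-1.1740,0.0055,-0.0190,0.7361,-0.4282,0.9315,0.2781
21,-0.4847,-0.4992,-0.4173,-0.3340,-1.0925,-1.1920,-0.0018,-0.0105,0.7337,-0.4373,0.9830,0.3033
22,-0.4915,-0.5209,-0.4413,-0.3504,-1.0857,-1.2063,-0.0089,-0.0020,0.7310,-0.4438,1.0337,0.3287
23,-0.4986,-0.5425,-0.4655,-0.3617,-1.0762,-1.2171,-0.0159,0.0063,0.7280,-0.4496,1.0846,0.3544
24,-0.5059,-0.5639,-0.4898,-0.3682,-1.0642,-1.2244,-0.0227,0.0146,0.7247,-0.4564,1.1365,0.3806
25,-0.5132,-0.5850,-0.5143,-0.3703,-1.0499,-1.2286,-0.0293,0.0228,0.7212,-0.4653,1.1899,0.4074
26,-0.5206,-0.6058,-0.5389,-0.3681,-1.0336,-1.2297,-0.0358,0.0310,0.7173,-0.4773,1.2452,0.4349
27,-0.5279,-0.6262,-0.5634,-0.3622,-1.0155,-1.2281,-0.0421,0.0392,0.7132,-0.4931,1.3027,0.4630
28,-0.5350,-0.6463,-0.5879,-0.3529,-0.9959,-1.2240,-0.0483,0.0473,0.7089,-0.5128,1.3624,0.4917
29,-0.5419,-0.6660,-0.6123,-0.3406,-0.9749,-1.2175,-0.0544,0.0554,0.7043,-0.5368,1.4242,0.5211
30,-0.5486,-0.6852,-0.6366,-0.3257,-0.9528,-1.2088,-0.0603,0.0635,0.6995,-0.5649,1.4881,0.5509
31,-0.5549,-0.7040,-0.6606,-0.3087,-0.9297,-1.1982,-0.0661,0.0716,0.6945,-0.5969,1.5536,0.5810
32,-0.5608,-0.7223,-0.6844,-0.2898,-0.9057,-1.1859,-0.0717,0.0796,0.6893,-0.6326,1.6207,0.6114
33,-0.5664,-0.7402,-0.7080,-0.2695,-0.8810,-1.1720,-0.0773,0.0876,0.6839,-0.6716,1.6889,0.6419
34,-0.5716,-0.7575,-0.7312,-0.2481,-0.8558,-1.1566,-0.0826,0.0956,0.6783,-0.7136,1.7580,0.6724
35,-0.5763,-0.7743,-0.7542,-0.2258,-0.8301,-1.1400,-0.0879,0.1036,0.6726,-0.7582,1.8275,0.7028
36,-0.5806,-0.7907,-0.7768,-0.2030,-0.8040,-1.1223,-0.0930,0.1115,0.6667,-0.8048,1.8972,0.7328
37,-0.5844,-0.8065,-0.7990,-0.1799,-0.7778,-1.1036,-0.0979,0.1194,0.6607,-0.8532,1.9666,0.7624
38,-0.5877,-0.8217,-0.8209,-0.1567,-0.7514,-1.0841,-0.1027,0.1272,0.6545,-0.9029,2.0356,0.7915
39,-0.5906,-0.8365,-0.8423,-0.1336,-0.7249,-1.0638,-0.1073,0.1350,0.6483,-0.9536,2.1038,0.8200
40,-0.5930,-0.8507,-0.8634,-0.1108,-0.6984,-1.0429,-0.1118,0.1427,0.6420,-1.0048,2.1709,0.8477
41,-0.5950,-0.8644,-0.8840,-0.0884,-0.6720,-1.0215,-0.1161,0.1502,0.6356,-1.0564,2.2367,0.8745
42,-0.5966,-0.8775,-0.9042,-0.0667,-0.6458,-0.9997,-0.1202,0.1577,0.6291,-1.1079,2.3011,0.9005
43,-0.5977,-0.8902,-0.9240,-0.0457,-0.6199,-0.9776,-0.1242,0.1651,0.6226,-1.1590,2.3638,0.9255
44,-0.5984,-0.9023,-0.9433,-0.0263,-0.5951,-0.9554,-0.1280,0.1724,0.6160,-1.2087,2.4251,0.9496
45,-0.5987,-0.9140,-0.9622,-0.0111,-0.5739,-0.9338,-0.1316,0.1795,0.6094,,,
# final ang (rad): -0.5987 -0.9140 -0.9622


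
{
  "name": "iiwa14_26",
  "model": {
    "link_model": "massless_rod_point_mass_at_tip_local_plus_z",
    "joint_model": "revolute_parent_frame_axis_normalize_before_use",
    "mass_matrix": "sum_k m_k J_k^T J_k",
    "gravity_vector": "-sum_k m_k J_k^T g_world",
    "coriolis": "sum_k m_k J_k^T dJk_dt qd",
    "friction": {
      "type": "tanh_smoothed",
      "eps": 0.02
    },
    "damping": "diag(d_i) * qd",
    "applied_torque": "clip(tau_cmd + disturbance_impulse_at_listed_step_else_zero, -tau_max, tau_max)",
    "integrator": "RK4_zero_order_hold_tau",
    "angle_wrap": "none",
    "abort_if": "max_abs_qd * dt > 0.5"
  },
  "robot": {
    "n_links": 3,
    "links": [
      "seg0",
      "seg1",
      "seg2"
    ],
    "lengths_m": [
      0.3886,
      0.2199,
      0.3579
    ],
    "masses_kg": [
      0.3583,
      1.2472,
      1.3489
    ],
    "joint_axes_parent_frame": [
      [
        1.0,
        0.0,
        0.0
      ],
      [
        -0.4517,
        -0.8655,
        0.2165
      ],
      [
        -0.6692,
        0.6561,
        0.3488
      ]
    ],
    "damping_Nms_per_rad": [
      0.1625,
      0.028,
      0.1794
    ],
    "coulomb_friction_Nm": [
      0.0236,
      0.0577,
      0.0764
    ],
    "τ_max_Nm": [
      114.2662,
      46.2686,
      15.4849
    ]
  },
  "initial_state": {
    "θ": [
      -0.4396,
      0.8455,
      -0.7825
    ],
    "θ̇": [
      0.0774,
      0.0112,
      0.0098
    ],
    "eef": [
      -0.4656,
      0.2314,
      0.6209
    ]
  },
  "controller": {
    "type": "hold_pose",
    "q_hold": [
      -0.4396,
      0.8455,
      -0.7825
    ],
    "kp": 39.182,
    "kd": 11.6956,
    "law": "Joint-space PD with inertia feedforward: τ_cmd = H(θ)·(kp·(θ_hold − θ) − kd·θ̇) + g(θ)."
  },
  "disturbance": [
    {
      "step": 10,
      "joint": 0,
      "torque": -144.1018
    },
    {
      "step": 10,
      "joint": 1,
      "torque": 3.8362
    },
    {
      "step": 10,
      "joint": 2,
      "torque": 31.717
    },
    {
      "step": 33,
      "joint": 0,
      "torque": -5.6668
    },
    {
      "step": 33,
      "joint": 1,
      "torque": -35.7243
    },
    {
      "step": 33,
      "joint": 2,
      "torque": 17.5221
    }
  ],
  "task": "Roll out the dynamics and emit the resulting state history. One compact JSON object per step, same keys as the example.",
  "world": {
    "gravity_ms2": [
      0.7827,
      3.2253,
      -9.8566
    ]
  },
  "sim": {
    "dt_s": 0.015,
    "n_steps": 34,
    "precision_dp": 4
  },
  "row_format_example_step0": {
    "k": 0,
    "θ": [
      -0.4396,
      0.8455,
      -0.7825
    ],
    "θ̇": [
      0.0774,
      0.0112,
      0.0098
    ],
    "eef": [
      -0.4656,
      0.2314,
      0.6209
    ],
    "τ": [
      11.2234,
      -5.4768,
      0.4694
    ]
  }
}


{"k":1,"\u03b8":[-0.4386,0.8456,-0.7824],"\u03b8\u0307":[0.0615,0.005,-0.0001],"eef":[-0.4656,0.2308,0.6211],"\u03c4":[11.3298,-5.4775,0.4506]}
{"k":2,"\u03b8":[-0.4377,0.8457,-0.7825],"\u03b8\u0307":[0.0493,0.0028,-0.0019],"eef":[-0.4656,0.2303,0.6213],"\u03c4":[11.4251,-5.4795,0.4303]}
{"k":3,"\u03b8":[-0.4371,0.8457,-0.7825],"\u03b8\u0307":[0.0391,0.0018,-0.002],"eef":[-0.4656,0.2298,0.6214],"\u03c4":[11.5102,-5.4817,0.4116]}
{"k":4,"\u03b8":[-0.4366,0.8457,-0.7825],"\u03b8\u0307":[0.0303,0.0011,-0.0018],"eef":[-0.4656,0.2295,0.6215],"\u03c4":[11.5861,-5.4838,0.3949]}
{"k":5,"\u03b8":[-0.4362,0.8457,-0.7826],"\u03b8\u0307":[0.0229,0.0006,-0.0015],"eef":[-0.4656,0.2292,0.6216],"\u03c4":[11.6536,-5.4856,0.3799]}
{"k":6,"\u03b8":[-0.4359,0.8457,-0.7826],"\u03b8\u0307":[0.0166,0.0003,-0.0012],"eef":[-0.4656,0.229,0.6217],"\u03c4":[11.7132,-5.4872,0.3667]}
{"k":7,"\u03b8":[-0.4356,0.8457,-0.7826],"\u03b8\u0307":[0.0112,0.0001,-0.0009],"eef":[-0.4656,0.2289,0.6217],"\u03c4":[11.7656,-5.4884,0.355]}
{"k":8,"\u03b8":[-0.4355,0.8457,-0.7826],"\u03b8\u0307":[0.0068,-0.0,-0.0006],"eef":[-0.4656,0.2288,0.6218],"\u03c4":[11.8115,-5.4894,0.3446]}
{"k":9,"\u03b8":[-0.4354,0.8457,-0.7826],"\u03b8\u0307":[0.0032,-0.0001,-0.0003],"eef":[-0.4656,0.2288,0.6218],"\u03c4":[11.8515,-5.4901,0.3355]}
{"k":10,"\u03b8":[-0.4354,0.8457,-0.7826],"\u03b8\u0307":[0.0002,-0.0002,-0.0001],"eef":[-0.4656,0.2288,0.6218],"\u03c4":[-114.2662,-1.6544,15.4849]}
{"k":11,"\u03b8":[-0.4554,0.8354,-0.8085],"\u03b8\u0307":[-2.6392,-1.3684,-3.3818],"eef":[-0.4636,0.2345,0.6175],"\u03c4":[34.7553,-5.932,-2.4284]}
{"k":12,"\u03b8":[-0.4909,0.8167,-0.853],"\u03b8\u0307":[-2.1057,-1.1374,-2.5832],"eef":[-0.4598,0.2453,0.6097],"\u03c4":[32.1072,-5.3335,-2.0903]}
{"k":13,"\u03b8":[-0.5191,0.8013,-0.8868],"\u03b8\u0307":[-1.6616,-0.9196,-1.9411],"eef":[-0.4566,0.2544,0.6034],"\u03c4":[29.7425,-4.9389,-1.7902]}
{"k":14,"\u03b8":[-0.5412,0.789,-0.9119],"\u03b8\u0307":[-1.2908,-0.7203,-1.4239],"eef":[-0.454,0.2619,0.5983],"\u03c4":[27.6302,-4.6831,-1.5245]}
{"k":15,"\u03b8":[-0.5582,0.7796,-0.93],"\u03b8\u0307":[-0.9806,-0.5428,-1.0074],"eef":[-0.452,0.2681,0.5944],"\u03c4":[25.7436,-4.5216,-1.2894]}
{"k":16,"\u03b8":[-0.5709,0.7726,-0.9426],"\u03b8\u0307":[-0.7211,-0.3883,-0.6725],"eef":[-0.4505,0.2729,0.5914],"\u03c4":[24.0594,-4.4245,-1.0816]}
{"k":17,"\u03b8":[-0.5801,0.7678,-0.9506],"\u03b8\u0307":[-0.504,-0.2564,-0.4039],"eef":[-0.4495,0.2767,0.5893],"\u03c4":[22.5574,-4.3711,-0.8978]}
{"k":18,"\u03b8":[-0.5863,0.7648,-0.955],"\u03b8\u0307":[-0.3228,-0.1458,-0.1895],"eef":[-0.4489,0.2795,0.5879],"\u03c4":[21.2195,-4.3477,-0.7354]}
{"k":19,"\u03b8":[-0.59,0.7633,-0.9566],"\u03b8\u0307":[-0.1723,-0.0552,-0.0201],"eef":[-0.4486,0.2815,0.5871],"\u03c4":[20.0297,-4.3448,-0.5912]}
{"k":20,"\u03b8":[-0.5917,0.7629,-0.9561],"\u03b8\u0307":[-0.0547,0.001,0.0782],"eef":[-0.4485,0.2827,0.5868],"\u03c4":[18.9734,-4.3526,-0.4412]}
{"k":21,"\u03b8":[-0.5918,0.7632,-0.9545],"\u03b8\u0307":[0.0384,0.0336,0.1369],"eef":[-0.4485,0.2832,0.5869],"\u03c4":[18.041,-4.3552,-0.3022]}
{"k":22,"\u03b8":[-0.5907,0.7639,-0.9521],"\u03b8\u0307":[0.1133,0.0563,0.1777],"eef":[-0.4487,0.2832,0.5873],"\u03c4":[17.2225,-4.3618,-0.1779]}
{"k":23,"\u03b8":[-0.5885,0.7649,-0.9492],"\u03b8\u0307":[0.1739,0.0735,0.2079],"eef":[-0.4489,0.2826,0.588],"\u03c4":[16.5008,-4.3741,-0.0671]}
{"k":24,"\u03b8":[-0.5856,0.766,-0.9459],"\u03b8\u0307":[0.2223,0.0862,0.2296],"eef":[-0.4492,0.2817,0.5889],"\u03c4":[15.8655,-4.3907,0.0315]}
{"k":25,"\u03b8":[-0.5819,0.7674,-0.9424],"\u03b8\u0307":[0.2601,0.0953,0.2445],"eef":[-0.4494,0.2804,0.59],"\u03c4":[15.3074,-4.4107,0.119]}
{"k":26,"\u03b8":[-0.5778,0.7689,-0.9386],"\u03b8\u0307":[0.2889,0.1016,0.2539],"eef":[-0.4498,0.2789,0.5912],"\u03c4":[14.8181,-4.4332,0.1964]}
{"k":27,"\u03b8":[-0.5733,0.7704,-0.9348],"\u03b8\u0307":[0.3101,0.1055,0.259],"eef":[-0.4501,0.2771,0.5924],"\u03c4":[14.3902,-4.4577,0.2649]}
{"k":28,"\u03b8":[-0.5686,0.772,-0.9309],"\u03b8\u0307":[0.3249,0.1075,0.2607],"eef":[-0.4504,0.2752,0.5938],"\u03c4":[14.0168,-4.4838,0.3252]}
{"k":29,"\u03b8":[-0.5636,0.7736,-0.927],"\u03b8\u0307":[0.3342,0.1082,0.2596],"eef":[-0.4508,0.2732,0.5951],"\u03c4":[13.6918,-4.511,0.3782]}
{"k":30,"\u03b8":[-0.5586,0.7752,-0.9232],"\u03b8\u0307":[0.3389,0.1078,0.2564],"eef":[-0.4511,0.2712,0.5965],"\u03c4":[13.4097,-4.5391,0.4246]}
{"k":31,"\u03b8":[-0.5535,0.7768,-0.9193],"\u03b8\u0307":[0.3398,0.1066,0.2516],"eef":[-0.4514,0.269,0.5979],"\u03c4":[13.1655,-4.5677,0.4652]}
{"k":32,"\u03b8":[-0.5484,0.7784,-0.9156],"\u03b8\u0307":[0.3376,0.1048,0.2456],"eef":[-0.4518,0.2669,0.5992],"\u03c4":[12.9549,-4.5967,0.5005]}
{"k":33,"\u03b8":[-0.5434,0.78,-0.912],"\u03b8\u0307":[0.3328,0.1026,0.2386],"eef":[-0.4521,0.2647,0.6005],"\u03c4":[7.107,-40.3502,15.4849]}
{"k":34,"\u03b8":[-0.5402,0.7655,-0.9126],"\u03b8\u0307":[0.0903,-2.0193,-0.3035],"eef":[-0.449,0.265,0.6058]}


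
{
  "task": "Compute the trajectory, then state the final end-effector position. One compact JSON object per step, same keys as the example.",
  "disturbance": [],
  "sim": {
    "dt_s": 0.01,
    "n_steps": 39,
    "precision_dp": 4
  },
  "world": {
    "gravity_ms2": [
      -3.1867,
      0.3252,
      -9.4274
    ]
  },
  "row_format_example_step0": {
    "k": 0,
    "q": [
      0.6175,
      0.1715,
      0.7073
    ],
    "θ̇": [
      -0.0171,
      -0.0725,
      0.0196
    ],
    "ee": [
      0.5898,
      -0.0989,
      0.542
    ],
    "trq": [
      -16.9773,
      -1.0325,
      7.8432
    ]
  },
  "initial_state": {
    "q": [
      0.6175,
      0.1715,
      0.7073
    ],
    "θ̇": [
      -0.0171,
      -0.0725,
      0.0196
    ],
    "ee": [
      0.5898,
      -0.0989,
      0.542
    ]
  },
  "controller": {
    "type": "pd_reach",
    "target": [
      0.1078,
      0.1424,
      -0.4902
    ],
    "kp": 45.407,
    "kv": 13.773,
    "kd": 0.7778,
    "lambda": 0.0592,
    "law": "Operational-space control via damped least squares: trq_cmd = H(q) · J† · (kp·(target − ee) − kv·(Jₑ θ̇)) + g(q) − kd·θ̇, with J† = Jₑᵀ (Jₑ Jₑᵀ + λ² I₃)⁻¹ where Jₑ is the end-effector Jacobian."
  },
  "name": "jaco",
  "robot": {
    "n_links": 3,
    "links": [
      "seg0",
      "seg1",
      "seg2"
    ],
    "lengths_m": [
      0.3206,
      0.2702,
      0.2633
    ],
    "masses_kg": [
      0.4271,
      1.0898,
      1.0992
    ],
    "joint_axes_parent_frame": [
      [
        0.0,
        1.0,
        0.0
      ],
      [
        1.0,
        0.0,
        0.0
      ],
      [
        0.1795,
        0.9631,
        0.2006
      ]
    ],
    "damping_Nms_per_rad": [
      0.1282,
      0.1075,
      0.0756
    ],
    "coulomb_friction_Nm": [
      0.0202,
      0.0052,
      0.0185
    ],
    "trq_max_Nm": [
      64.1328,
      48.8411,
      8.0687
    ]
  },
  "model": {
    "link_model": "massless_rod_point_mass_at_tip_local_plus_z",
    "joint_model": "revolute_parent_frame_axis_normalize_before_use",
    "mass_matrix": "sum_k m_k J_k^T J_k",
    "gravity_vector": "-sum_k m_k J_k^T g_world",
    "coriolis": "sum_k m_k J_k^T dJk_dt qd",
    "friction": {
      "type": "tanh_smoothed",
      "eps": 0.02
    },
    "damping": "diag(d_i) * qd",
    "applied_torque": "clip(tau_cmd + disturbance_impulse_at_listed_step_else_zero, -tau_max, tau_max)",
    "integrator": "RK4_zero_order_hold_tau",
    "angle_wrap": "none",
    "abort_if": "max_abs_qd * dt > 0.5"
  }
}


{"k":1,"q":[0.614,0.1708,0.7235],"\u03b8\u0307":[-0.6756,-0.0707,3.1961],"ee":[0.589,-0.0982,0.5401],"trq":[-15.371,-1.0052,4.2148]}
{"k":2,"q":[0.6051,0.1702,0.7654],"\u03b8\u0307":[-1.093,-0.0428,5.1643],"ee":[0.5869,-0.0967,0.5349],"trq":[-12.5169,-0.8905,2.1121]}
{"k":3,"q":[0.593,0.17,0.8229],"\u03b8\u0307":[-1.3279,0.0115,6.3141],"ee":[0.5834,-0.0947,0.5277],"trq":[-9.2348,-0.7517,0.9365]}
{"k":4,"q":[0.5792,0.1705,0.8893],"\u03b8\u0307":[-1.4322,0.0844,6.9413],"ee":[0.5789,-0.0923,0.519],"trq":[-6.0689,-0.6199,0.2847]}
{"k":5,"q":[0.5648,0.1717,0.9602],"\u03b8\u0307":[-1.4453,0.1692,7.2479],"ee":[0.5734,-0.0895,0.5093],"trq":[-3.2914,-0.5087,-0.0922]}
{"k":6,"q":[0.5506,0.1739,1.0333],"\u03b8\u0307":[-1.395,0.2614,7.3631],"ee":[0.5672,-0.0865,0.4988],"trq":[-0.9901,-0.4204,-0.3375]}
{"k":7,"q":[0.5371,0.177,1.1069],"\u03b8\u0307":[-1.3002,0.3583,7.3662],"ee":[0.5605,-0.0833,0.4877],"trq":[0.8464,-0.3527,-0.5285]}
{"k":8,"q":[0.5247,0.1811,1.1803],"\u03b8\u0307":[-1.1733,0.4588,7.3048],"ee":[0.5533,-0.0799,0.4761],"trq":[2.2726,-0.3018,-0.7036]}
{"k":9,"q":[0.5137,0.1862,1.2528],"\u03b8\u0307":[-1.0227,0.5623,7.2067],"ee":[0.5459,-0.0764,0.464],"trq":[3.3556,-0.2633,-0.8794]}
{"k":10,"q":[0.5044,0.1923,1.3242],"\u03b8\u0307":[-0.854,0.6686,7.0881],"ee":[0.5383,-0.0727,0.4514],"trq":[4.1611,-0.2335,-1.0608]}
{"k":11,"q":[0.4967,0.1995,1.3944],"\u03b8\u0307":[-0.6709,0.7775,6.9581],"ee":[0.5306,-0.0689,0.4385],"trq":[4.7469,-0.2089,-1.2464]}
{"k":12,"q":[0.491,0.2079,1.4633],"\u03b8\u0307":[-0.4762,0.8891,6.8218],"ee":[0.5229,-0.0651,0.4253],"trq":[5.1619,-0.1864,-1.4323]}
{"k":13,"q":[0.4873,0.2173,1.5308],"\u03b8\u0307":[-0.2716,1.0032,6.6819],"ee":[0.5152,-0.0611,0.4117],"trq":[5.4458,-0.1633,-1.6134]}
{"k":14,"q":[0.4856,0.2279,1.5969],"\u03b8\u0307":[-0.0584,1.1194,6.5397],"ee":[0.5076,-0.0571,0.3979],"trq":[5.6305,-0.1373,-1.7846]}
{"k":15,"q":[0.4861,0.2397,1.6615],"\u03b8\u0307":[0.1617,1.2376,6.3961],"ee":[0.5002,-0.0531,0.3839],"trq":[5.7462,-0.1064,-1.9414]}
{"k":16,"q":[0.4889,0.2527,1.7248],"\u03b8\u0307":[0.3886,1.3573,6.2508],"ee":[0.4929,-0.0489,0.3698],"trq":[5.8078,-0.0689,-2.0793]}
{"k":17,"q":[0.4939,0.2669,1.7865],"\u03b8\u0307":[0.6216,1.478,6.1037],"ee":[0.4858,-0.0447,0.3556],"trq":[5.8291,-0.0233,-2.1947]}
{"k":18,"q":[0.5013,0.2822,1.8468],"\u03b8\u0307":[0.8602,1.5992,5.9548],"ee":[0.479,-0.0405,0.3413],"trq":[5.8215,0.0313,-2.2849]}
{"k":19,"q":[0.5111,0.2988,1.9056],"\u03b8\u0307":[1.1039,1.7204,5.804],"ee":[0.4725,-0.0363,0.327],"trq":[5.7927,0.0954,-2.3479]}
{"k":20,"q":[0.5234,0.3167,1.9629],"\u03b8\u0307":[1.3523,1.841,5.6514],"ee":[0.4662,-0.0321,0.3128],"trq":[5.748,0.169,-2.3822]}
{"k":21,"q":[0.5382,0.3357,2.0186],"\u03b8\u0307":[1.6051,1.9604,5.4973],"ee":[0.4603,-0.0279,0.2987],"trq":[5.69,0.2512,-2.3869]}
{"k":22,"q":[0.5555,0.3559,2.0728],"\u03b8\u0307":[1.8618,2.078,5.3419],"ee":[0.4548,-0.0237,0.2846],"trq":[5.6193,0.3407,-2.3617]}
{"k":23,"q":[0.5754,0.3772,2.1254],"\u03b8\u0307":[2.1223,2.193,5.1858],"ee":[0.4497,-0.0196,0.2706],"trq":[5.5339,0.4348,-2.3068]}
{"k":24,"q":[0.598,0.3997,2.1765],"\u03b8\u0307":[2.3862,2.3042,5.0297],"ee":[0.4451,-0.0155,0.2566],"trq":[5.4298,0.5303,-2.2228]}
{"k":25,"q":[0.6232,0.4233,2.2261],"\u03b8\u0307":[2.6533,2.4101,4.8742],"ee":[0.4409,-0.0116,0.2428],"trq":[5.3006,0.6229,-2.1106]}
{"k":26,"q":[0.6511,0.4479,2.2741],"\u03b8\u0307":[2.9234,2.5087,4.7203],"ee":[0.4372,-0.0078,0.2289],"trq":[5.1371,0.7074,-1.9714]}
{"k":27,"q":[0.6817,0.4735,2.3205],"\u03b8\u0307":[3.1961,2.5973,4.5689],"ee":[0.434,-0.0042,0.2151],"trq":[4.9278,0.7781,-1.8066]}
{"k":28,"q":[0.715,0.4999,2.3655],"\u03b8\u0307":[3.4709,2.6723,4.421],"ee":[0.4314,-0.0007,0.2011],"trq":[4.6585,0.8288,-1.6177]}
{"k":29,"q":[0.7511,0.5269,2.409],"\u03b8\u0307":[3.747,2.7293,4.2773],"ee":[0.4292,0.0026,0.187],"trq":[4.3126,0.8535,-1.4064]}
{"k":30,"q":[0.7899,0.5544,2.4511],"\u03b8\u0307":[4.0232,2.7632,4.1382],"ee":[0.4276,0.0057,0.1727],"trq":[3.8715,0.8465,-1.174]}
{"k":31,"q":[0.8315,0.5821,2.4918],"\u03b8\u0307":[4.2979,2.7681,4.0037],"ee":[0.4264,0.0087,0.1581],"trq":[3.3151,0.8031,-0.922]}
{"k":32,"q":[0.8759,0.6096,2.5312],"\u03b8\u0307":[4.5685,2.7376,3.8731],"ee":[0.4256,0.0115,0.1431],"trq":[2.6227,0.7203,-0.6515]}
{"k":33,"q":[0.9229,0.6367,2.5693],"\u03b8\u0307":[4.8318,2.6652,3.745],"ee":[0.4251,0.0141,0.1277],"trq":[1.7738,0.5965,-0.3633]}
{"k":34,"q":[0.9724,0.6628,2.6062],"\u03b8\u0307":[5.0832,2.5447,3.6166],"ee":[0.4249,0.0165,0.1117],"trq":[0.7492,0.4328,-0.0578]}
{"k":35,"q":[1.0244,0.6874,2.6417],"\u03b8\u0307":[5.3173,2.371,3.4842],"ee":[0.4248,0.0189,0.0952],"trq":[-0.4673,0.2333,0.2648]}
{"k":36,"q":[1.0787,0.7099,2.6758],"\u03b8\u0307":[5.5274,2.1406,3.3426],"ee":[0.4247,0.0211,0.0781],"trq":[-1.8865,0.0057,0.6048]}
{"k":37,"q":[1.1348,0.7299,2.7085],"\u03b8\u0307":[5.7059,1.8525,3.186],"ee":[0.4246,0.0232,0.0604],"trq":[-3.5099,-0.2375,0.9622]}
{"k":38,"q":[1.1926,0.7468,2.7395],"\u03b8\u0307":[5.8447,1.5091,3.0077],"ee":[0.4242,0.0253,0.0422],"trq":[-5.3242,-0.4782,1.3367]}
{"k":39,"q":[1.2515,0.7599,2.7686],"\u03b8\u0307":[5.9364,1.1168,2.8021],"ee":[0.4234,0.0274,0.0234]}
{"summary": "final ee position (m): 0.4234 0.0274 0.0234"}


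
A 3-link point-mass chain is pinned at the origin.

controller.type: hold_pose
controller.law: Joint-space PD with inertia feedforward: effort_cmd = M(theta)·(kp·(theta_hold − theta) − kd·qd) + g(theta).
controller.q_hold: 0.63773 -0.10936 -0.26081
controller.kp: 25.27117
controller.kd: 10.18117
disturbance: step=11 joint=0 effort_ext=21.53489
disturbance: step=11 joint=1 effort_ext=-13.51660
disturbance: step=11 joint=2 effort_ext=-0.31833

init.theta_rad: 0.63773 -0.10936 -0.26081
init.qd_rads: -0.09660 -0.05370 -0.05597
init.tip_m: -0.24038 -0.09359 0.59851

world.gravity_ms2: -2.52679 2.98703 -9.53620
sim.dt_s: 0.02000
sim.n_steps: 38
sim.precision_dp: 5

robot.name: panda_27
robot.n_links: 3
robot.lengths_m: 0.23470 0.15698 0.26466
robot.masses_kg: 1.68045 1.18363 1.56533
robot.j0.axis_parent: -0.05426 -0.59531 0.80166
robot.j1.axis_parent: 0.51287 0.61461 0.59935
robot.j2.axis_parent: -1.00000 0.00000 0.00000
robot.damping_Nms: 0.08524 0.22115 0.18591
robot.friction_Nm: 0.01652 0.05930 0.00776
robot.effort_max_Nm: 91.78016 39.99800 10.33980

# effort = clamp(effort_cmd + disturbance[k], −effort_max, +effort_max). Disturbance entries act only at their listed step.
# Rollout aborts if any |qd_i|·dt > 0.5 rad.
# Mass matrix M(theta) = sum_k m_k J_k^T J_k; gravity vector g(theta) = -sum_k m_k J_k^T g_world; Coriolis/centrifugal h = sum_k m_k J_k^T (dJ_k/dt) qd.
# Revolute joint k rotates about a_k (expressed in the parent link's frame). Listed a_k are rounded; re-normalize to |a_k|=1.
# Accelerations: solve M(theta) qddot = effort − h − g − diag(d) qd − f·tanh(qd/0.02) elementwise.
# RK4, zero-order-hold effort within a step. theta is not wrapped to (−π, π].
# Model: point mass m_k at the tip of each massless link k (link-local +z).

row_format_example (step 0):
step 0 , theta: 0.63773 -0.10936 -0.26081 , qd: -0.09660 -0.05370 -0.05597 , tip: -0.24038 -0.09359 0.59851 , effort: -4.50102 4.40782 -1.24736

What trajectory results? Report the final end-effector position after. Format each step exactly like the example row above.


step 1 , theta: 0.63633 -0.10983 -0.26138 , qd: -0.05086 -0.00435 -0.01085 , tip: -0.24007 -0.09346 0.59863 , effort: -4.53390 4.41482 -1.24704
step 2 , theta: 0.63551 -0.10979 -0.26147 , qd: -0.03530 0.00182 -0.00382 , tip: -0.23981 -0.09335 0.59875 , effort: -4.56141 4.43001 -1.24669
step 3 , theta: 0.63492 -0.10973 -0.26151 , qd: -0.02516 0.00274 -0.00167 , tip: -0.23962 -0.09327 0.59884 , effort: -4.58458 4.44412 -1.24645
step 4 , theta: 0.63449 -0.10967 -0.26152 , qd: -0.01750 0.00258 -0.00074 , tip: -0.23948 -0.09321 0.59890 , effort: -4.60385 4.45619 -1.24634
step 5 , theta: 0.63421 -0.10962 -0.26153 , qd: -0.01164 0.00206 -0.00033 , tip: -0.23938 -0.09317 0.59895 , effort: -4.61964 4.46630 -1.24634
step 6 , theta: 0.63402 -0.10958 -0.26153 , qd: -0.00716 0.00146 -0.00015 , tip: -0.23931 -0.09314 0.59898 , effort: -4.63241 4.47463 -1.24646
step 7 , theta: 0.63391 -0.10956 -0.26154 , qd: -0.00374 0.00090 -0.00006 , tip: -0.23927 -0.09313 0.59899 , effort: -4.64265 4.48144 -1.24665
step 8 , theta: 0.63386 -0.10954 -0.26154 , qd: -0.00115 0.00043 -0.00000 , tip: -0.23925 -0.09312 0.59900 , effort: -4.65082 4.48699 -1.24690
step 9 , theta: 0.63386 -0.10954 -0.26154 , qd: 0.00080 0.00005 0.00005 , tip: -0.23925 -0.09312 0.59900 , effort: -4.65735 4.49152 -1.24718
step 10 , theta: 0.63389 -0.10954 -0.26154 , qd: 0.00227 -0.00023 0.00009 , tip: -0.23926 -0.09313 0.59900 , effort: -4.66257 4.49522 -1.24749
step 11 , theta: 0.63395 -0.10955 -0.26153 , qd: 0.00335 -0.00045 0.00014 , tip: -0.23928 -0.09313 0.59899 , effort: 16.86814 -9.01833 -1.56614
step 12 , theta: 0.64851 -0.10966 -0.26152 , qd: 1.44451 -0.02206 0.00128 , tip: -0.24340 -0.09547 0.59696 , effort: -9.16420 7.36889 -1.22654
step 13 , theta: 0.67414 -0.11033 -0.26126 , qd: 1.12133 -0.04200 0.02491 , tip: -0.25074 -0.09962 0.59324 , effort: -8.45061 7.00615 -1.32722
step 14 , theta: 0.69395 -0.11120 -0.26063 , qd: 0.86135 -0.04294 0.03784 , tip: -0.25649 -0.10283 0.59026 , effort: -7.84319 6.67251 -1.39023
step 15 , theta: 0.70906 -0.11199 -0.25983 , qd: 0.65085 -0.03492 0.04333 , tip: -0.26091 -0.10526 0.58792 , effort: -7.32677 6.37291 -1.42892
step 16 , theta: 0.72036 -0.11258 -0.25896 , qd: 0.47922 -0.02423 0.04332 , tip: -0.26422 -0.10706 0.58615 , effort: -6.88819 6.10816 -1.45172
step 17 , theta: 0.72853 -0.11298 -0.25814 , qd: 0.33761 -0.01571 0.03824 , tip: -0.26661 -0.10834 0.58486 , effort: -6.51616 5.87746 -1.46404
step 18 , theta: 0.73410 -0.11324 -0.25746 , qd: 0.22027 -0.01067 0.02970 , tip: -0.26825 -0.10920 0.58398 , effort: -6.20102 5.67842 -1.46939
step 19 , theta: 0.73755 -0.11342 -0.25696 , qd: 0.12402 -0.00749 0.02056 , tip: -0.26928 -0.10971 0.58342 , effort: -5.93448 5.50743 -1.47015
step 20 , theta: 0.73924 -0.11355 -0.25663 , qd: 0.04602 -0.00507 0.01251 , tip: -0.26981 -0.10995 0.58315 , effort: -5.70941 5.36099 -1.46801
step 21 , theta: 0.73954 -0.11363 -0.25645 , qd: -0.01443 -0.00062 0.00814 , tip: -0.26995 -0.10996 0.58309 , effort: -5.52148 5.23617 -1.46412
step 22 , theta: 0.73880 -0.11359 -0.25631 , qd: -0.06069 0.00331 0.00500 , tip: -0.26976 -0.10980 0.58321 , effort: -5.36810 5.13221 -1.45911
step 23 , theta: 0.73721 -0.11351 -0.25624 , qd: -0.09779 0.00493 0.00152 , tip: -0.26933 -0.10949 0.58347 , effort: -5.23964 5.04433 -1.45345
step 24 , theta: 0.73497 -0.11340 -0.25624 , qd: -0.12649 0.00596 -0.00108 , tip: -0.26871 -0.10908 0.58383 , effort: -5.13208 4.96961 -1.44735
step 25 , theta: 0.73222 -0.11327 -0.25628 , qd: -0.14813 0.00667 -0.00292 , tip: -0.26795 -0.10859 0.58427 , effort: -5.04223 4.90604 -1.44095
step 26 , theta: 0.72910 -0.11314 -0.25635 , qd: -0.16390 0.00715 -0.00414 , tip: -0.26708 -0.10804 0.58477 , effort: -4.96742 4.85192 -1.43431
step 27 , theta: 0.72571 -0.11299 -0.25644 , qd: -0.17481 0.00746 -0.00492 , tip: -0.26613 -0.10745 0.58531 , effort: -4.90533 4.80581 -1.42750
step 28 , theta: 0.72215 -0.11284 -0.25654 , qd: -0.18174 0.00765 -0.00537 , tip: -0.26513 -0.10684 0.58587 , effort: -4.85400 4.76651 -1.42059
step 29 , theta: 0.71847 -0.11269 -0.25665 , qd: -0.18542 0.00774 -0.00561 , tip: -0.26410 -0.10621 0.58645 , effort: -4.81173 4.73297 -1.41363
step 30 , theta: 0.71476 -0.11254 -0.25676 , qd: -0.18647 0.00776 -0.00570 , tip: -0.26304 -0.10557 0.58703 , effort: -4.77711 4.70432 -1.40667
step 31 , theta: 0.71104 -0.11238 -0.25687 , qd: -0.18542 0.00772 -0.00569 , tip: -0.26199 -0.10494 0.58761 , effort: -4.74892 4.67984 -1.39975
step 32 , theta: 0.70735 -0.11223 -0.25699 , qd: -0.18269 0.00764 -0.00562 , tip: -0.26094 -0.10431 0.58818 , effort: -4.72612 4.65890 -1.39292
step 33 , theta: 0.70374 -0.11208 -0.25710 , qd: -0.17866 0.00752 -0.00551 , tip: -0.25991 -0.10371 0.58874 , effort: -4.70783 4.64096 -1.38621
step 34 , theta: 0.70022 -0.11193 -0.25720 , qd: -0.17362 0.00739 -0.00538 , tip: -0.25891 -0.10312 0.58929 , effort: -4.69332 4.62559 -1.37966
step 35 , theta: 0.69680 -0.11179 -0.25731 , qd: -0.16784 0.00724 -0.00525 , tip: -0.25792 -0.10255 0.58981 , effort: -4.68194 4.61239 -1.37328
step 36 , theta: 0.69351 -0.11164 -0.25741 , qd: -0.16152 0.00708 -0.00511 , tip: -0.25698 -0.10201 0.59031 , effort: -4.67318 4.60106 -1.36711
step 37 , theta: 0.69034 -0.11151 -0.25751 , qd: -0.15484 0.00691 -0.00497 , tip: -0.25606 -0.10149 0.59080 , effort: -4.66658 4.59132 -1.36116
step 38 , theta: 0.68732 -0.11137 -0.25761 , qd: -0.14793 0.00674 -0.00482 , tip: -0.25518 -0.10099 0.59126
final tip position (m): -0.25518 -0.10099 0.59126


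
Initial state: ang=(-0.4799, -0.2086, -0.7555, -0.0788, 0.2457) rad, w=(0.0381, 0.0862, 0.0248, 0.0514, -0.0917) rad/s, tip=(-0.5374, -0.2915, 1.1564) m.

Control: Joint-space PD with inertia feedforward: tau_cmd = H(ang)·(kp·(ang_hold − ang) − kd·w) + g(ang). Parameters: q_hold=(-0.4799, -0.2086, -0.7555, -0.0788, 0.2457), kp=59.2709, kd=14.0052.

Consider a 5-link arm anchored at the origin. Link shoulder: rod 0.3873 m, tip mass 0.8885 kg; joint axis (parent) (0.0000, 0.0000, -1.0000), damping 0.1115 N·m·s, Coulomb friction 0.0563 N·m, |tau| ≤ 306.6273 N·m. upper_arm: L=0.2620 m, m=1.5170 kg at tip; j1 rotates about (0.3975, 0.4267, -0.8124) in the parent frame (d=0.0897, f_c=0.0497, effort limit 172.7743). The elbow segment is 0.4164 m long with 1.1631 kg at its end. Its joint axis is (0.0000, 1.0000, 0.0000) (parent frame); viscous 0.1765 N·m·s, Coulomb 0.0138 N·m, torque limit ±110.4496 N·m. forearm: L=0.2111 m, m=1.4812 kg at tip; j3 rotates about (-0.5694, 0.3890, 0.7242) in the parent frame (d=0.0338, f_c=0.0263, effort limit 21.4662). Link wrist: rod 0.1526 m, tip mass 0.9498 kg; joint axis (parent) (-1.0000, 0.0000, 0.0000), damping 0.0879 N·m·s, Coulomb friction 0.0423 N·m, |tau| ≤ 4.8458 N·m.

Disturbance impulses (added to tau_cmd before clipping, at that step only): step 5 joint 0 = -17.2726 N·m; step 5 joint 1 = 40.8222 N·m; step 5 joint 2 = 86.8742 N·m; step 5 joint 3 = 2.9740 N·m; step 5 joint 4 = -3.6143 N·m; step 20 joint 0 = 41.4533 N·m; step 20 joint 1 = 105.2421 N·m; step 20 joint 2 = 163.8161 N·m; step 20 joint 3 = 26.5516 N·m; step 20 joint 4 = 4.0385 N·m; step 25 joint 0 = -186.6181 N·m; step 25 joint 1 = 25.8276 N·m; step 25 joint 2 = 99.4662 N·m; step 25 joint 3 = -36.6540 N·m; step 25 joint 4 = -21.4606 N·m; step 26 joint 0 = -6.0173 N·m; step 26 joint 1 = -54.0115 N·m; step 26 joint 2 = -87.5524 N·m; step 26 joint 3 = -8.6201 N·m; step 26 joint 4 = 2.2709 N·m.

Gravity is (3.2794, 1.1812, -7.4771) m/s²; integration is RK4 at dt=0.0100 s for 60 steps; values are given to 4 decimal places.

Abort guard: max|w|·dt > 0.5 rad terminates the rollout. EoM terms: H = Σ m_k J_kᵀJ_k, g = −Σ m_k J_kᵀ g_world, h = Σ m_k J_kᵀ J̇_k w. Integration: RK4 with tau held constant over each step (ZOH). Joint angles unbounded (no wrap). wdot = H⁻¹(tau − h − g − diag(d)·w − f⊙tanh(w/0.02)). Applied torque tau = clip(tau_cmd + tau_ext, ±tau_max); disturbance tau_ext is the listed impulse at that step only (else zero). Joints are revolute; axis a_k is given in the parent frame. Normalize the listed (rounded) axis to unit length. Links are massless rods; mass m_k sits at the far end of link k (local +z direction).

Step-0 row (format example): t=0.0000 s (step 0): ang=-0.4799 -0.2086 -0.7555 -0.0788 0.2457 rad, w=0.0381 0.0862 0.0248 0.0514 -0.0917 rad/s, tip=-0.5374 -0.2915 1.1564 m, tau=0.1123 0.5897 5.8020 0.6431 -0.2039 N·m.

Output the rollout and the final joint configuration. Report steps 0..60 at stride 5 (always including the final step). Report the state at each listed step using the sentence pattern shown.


t=0.0500 s (step 5): ang=-0.4785 -0.2065 -0.7540 -0.0783 0.2453 rad, w=0.0158 0.0144 0.0238 0.0140 -0.0020 rad/s, tip=-0.5369 -0.2895 1.1578 m, tau=-16.8012 41.8595 93.3177 3.7657 -3.7929 N·m.
t=0.1000 s (step 10): ang=-0.4797 -0.2251 -0.7164 -0.1095 0.2436 rad, w=-0.0491 -0.2414 0.5235 -0.3981 -0.0306 rad/s, tip=-0.5241 -0.2895 1.1725 m, tau=2.2233 -2.6812 -1.3945 0.6031 0.1746 N·m.
t=0.1500 s (step 15): ang=-0.4821 -0.2309 -0.7018 -0.1196 0.2428 rad, w=-0.0390 -0.0187 0.1052 -0.0488 -0.0089 rad/s, tip=-0.5185 -0.2893 1.1786 m, tau=1.5938 -0.8818 2.3432 0.7907 0.0372 N·m.
t=0.2000 s (step 20): ang=-0.4831 -0.2304 -0.7014 -0.1194 0.2429 rad, w=0.0016 0.0208 -0.0570 0.0221 0.0119 rad/s, tip=-0.5179 -0.2894 1.1790 m, tau=42.6994 105.5545 110.4496 21.4662 4.0081 N·m.
t=0.2500 s (step 25): ang=-0.4989 0.0210 -0.8171 -0.1106 0.1571 rad, w=-0.2988 3.3938 -1.5241 -0.2809 -0.6911 rad/s, tip=-0.5034 -0.2688 1.1768 m, tau=-189.5495 16.8332 96.4371 -21.4662 -4.8458 N·m.
t=0.3000 s (step 30): ang=-0.7065 0.1194 -0.8933 0.1329 0.4461 rad, w=-3.0562 0.1689 -0.6222 4.6320 3.4820 rad/s, tip=-0.4796 -0.2638 1.1665 m, tau=16.1772 0.3882 2.8940 2.4653 -0.6392 N·m.
t=0.3500 s (step 35): ang=-0.7924 0.1012 -0.9009 0.2738 0.5357 rad, w=-0.6714 -0.6848 0.1304 1.3314 0.5937 rad/s, tip=-0.4754 -0.2730 1.1507 m, tau=9.6869 2.3587 6.9382 1.4054 -0.7427 N·m.
t=0.4000 s (step 40): ang=-0.7953 0.0609 -0.8886 0.2931 0.5372 rad, w=0.3998 -0.8879 0.3272 -0.3250 -0.3313 rad/s, tip=-0.4801 -0.2829 1.1454 m, tau=6.0306 2.8325 8.2945 0.8795 -0.6656 N·m.
t=0.4500 s (step 45): ang=-0.7636 0.0156 -0.8704 0.2596 0.5112 rad, w=0.7999 -0.9038 0.3863 -0.9237 -0.6491 rad/s, tip=-0.4884 -0.2897 1.1455 m, tau=3.8508 2.7687 8.5940 0.6316 -0.5881 N·m.
t=0.5000 s (step 50): ang=-0.7205 -0.0279 -0.8510 0.2084 0.4766 rad, w=0.8931 -0.8259 0.3819 -1.0763 -0.7082 rad/s, tip=-0.4974 -0.2938 1.1474 m, tau=2.4841 2.5584 8.5365 0.5251 -0.5304 N·m.
t=0.5500 s (step 55): ang=-0.6769 -0.0663 -0.8328 0.1559 0.4422 rad, w=0.8382 -0.7058 0.3422 -1.0051 -0.6557 rad/s, tip=-0.5060 -0.2955 1.1495 m, tau=1.6203 2.3331 8.3712 0.4878 -0.4916 N·m.
t=0.6000 s (step 60): ang=-0.6377 -0.0983 -0.8171 0.1095 0.4117 rad, w=0.7239 -0.5731 0.2863 -0.8506 -0.5603 rad/s, tip=-0.5134 -0.2957 1.1510 m.
final ang (rad): -0.6377 -0.0983 -0.8171 0.1095 0.4117


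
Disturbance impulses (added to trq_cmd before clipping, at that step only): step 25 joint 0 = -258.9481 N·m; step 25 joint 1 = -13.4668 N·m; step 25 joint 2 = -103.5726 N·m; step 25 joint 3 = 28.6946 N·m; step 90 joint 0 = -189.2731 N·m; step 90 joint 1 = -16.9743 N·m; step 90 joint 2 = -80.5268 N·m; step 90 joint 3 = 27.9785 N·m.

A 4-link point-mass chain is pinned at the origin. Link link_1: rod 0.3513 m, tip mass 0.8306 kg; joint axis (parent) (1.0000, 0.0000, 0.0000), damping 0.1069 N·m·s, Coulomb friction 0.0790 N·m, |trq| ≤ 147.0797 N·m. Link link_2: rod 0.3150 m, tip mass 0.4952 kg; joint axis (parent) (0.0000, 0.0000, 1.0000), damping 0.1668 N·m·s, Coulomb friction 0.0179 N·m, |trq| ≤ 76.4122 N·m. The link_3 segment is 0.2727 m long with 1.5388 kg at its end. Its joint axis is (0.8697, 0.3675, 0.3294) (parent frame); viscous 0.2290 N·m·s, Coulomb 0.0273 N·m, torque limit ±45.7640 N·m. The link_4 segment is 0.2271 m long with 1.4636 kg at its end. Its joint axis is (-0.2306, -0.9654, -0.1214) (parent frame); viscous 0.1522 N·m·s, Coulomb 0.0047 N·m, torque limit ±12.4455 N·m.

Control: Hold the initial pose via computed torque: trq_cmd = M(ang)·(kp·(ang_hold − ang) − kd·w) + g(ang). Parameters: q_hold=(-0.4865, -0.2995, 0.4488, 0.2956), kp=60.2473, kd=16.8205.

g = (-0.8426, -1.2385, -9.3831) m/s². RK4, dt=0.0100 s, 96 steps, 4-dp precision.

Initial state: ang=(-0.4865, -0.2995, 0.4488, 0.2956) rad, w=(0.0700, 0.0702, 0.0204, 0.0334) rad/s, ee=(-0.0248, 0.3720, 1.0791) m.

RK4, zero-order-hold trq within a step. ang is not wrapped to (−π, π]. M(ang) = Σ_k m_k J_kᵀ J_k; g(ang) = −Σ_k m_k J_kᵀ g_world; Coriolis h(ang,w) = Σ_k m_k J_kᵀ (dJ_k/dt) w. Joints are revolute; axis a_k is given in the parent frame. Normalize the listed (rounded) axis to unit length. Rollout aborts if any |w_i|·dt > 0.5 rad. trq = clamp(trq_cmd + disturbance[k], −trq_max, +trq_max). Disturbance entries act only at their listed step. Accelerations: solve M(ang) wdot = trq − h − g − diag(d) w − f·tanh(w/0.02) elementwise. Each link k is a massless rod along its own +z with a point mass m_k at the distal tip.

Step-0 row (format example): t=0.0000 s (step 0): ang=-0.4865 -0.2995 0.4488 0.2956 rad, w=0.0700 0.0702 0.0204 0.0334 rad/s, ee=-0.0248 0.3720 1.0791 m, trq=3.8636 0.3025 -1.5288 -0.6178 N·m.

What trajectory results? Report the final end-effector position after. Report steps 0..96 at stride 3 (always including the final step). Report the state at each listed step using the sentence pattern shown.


t=0.0300 s (step 3): ang=-0.4849 -0.2985 0.4493 0.2958 rad, w=0.0367 0.0089 0.0143 -0.0067 rad/s, ee=-0.0246 0.3701 1.0797 m, trq=5.4314 0.3380 -1.0200 -0.7048 N·m.
t=0.0600 s (step 6): ang=-0.4842 -0.2984 0.4497 0.2956 rad, w=0.0171 -0.0004 0.0093 -0.0063 rad/s, ee=-0.0245 0.3691 1.0801 m, trq=6.4752 0.3539 -0.6830 -0.7642 N·m.
t=0.0900 s (step 9): ang=-0.4838 -0.2985 0.4499 0.2955 rad, w=0.0056 -0.0010 0.0044 -0.0026 rad/s, ee=-0.0244 0.3686 1.0802 m, trq=7.1578 0.3629 -0.4611 -0.8034 N·m.
t=0.1200 s (step 12): ang=-0.4838 -0.2985 0.4499 0.2954 rad, w=-0.0007 -0.0007 0.0004 -0.0004 rad/s, ee=-0.0244 0.3685 1.0802 m, trq=7.5971 0.3689 -0.3165 -0.8291 N·m.
t=0.1500 s (step 15): ang=-0.4838 -0.2985 0.4499 0.2954 rad, w=-0.0042 -0.0006 -0.0022 0.0009 rad/s, ee=-0.0244 0.3686 1.0802 m, trq=7.8783 0.3729 -0.2231 -0.8458 N·m.
t=0.1800 s (step 18): ang=-0.4840 -0.2985 0.4498 0.2955 rad, w=-0.0060 -0.0005 -0.0036 0.0016 rad/s, ee=-0.0245 0.3688 1.0801 m, trq=8.0577 0.3755 -0.1630 -0.8567 N·m.
t=0.2100 s (step 21): ang=-0.4842 -0.2985 0.4497 0.2955 rad, w=-0.0067 -0.0005 -0.0042 0.0019 rad/s, ee=-0.0245 0.3691 1.0801 m, trq=8.1714 0.3772 -0.1246 -0.8637 N·m.
t=0.2400 s (step 24): ang=-0.4844 -0.2985 0.4496 0.2956 rad, w=-0.0069 -0.0005 -0.0044 0.0020 rad/s, ee=-0.0245 0.3694 1.0800 m, trq=8.2428 0.3783 -0.1001 -0.8682 N·m.
t=0.2700 s (step 27): ang=-0.4975 -0.3527 0.4681 0.2737 rad, w=-0.7307 -2.7970 1.0196 -1.0940 rad/s, ee=-0.0283 0.3740 1.0768 m, trq=31.4759 2.4671 6.4923 -2.8996 N·m.
t=0.3000 s (step 30): ang=-0.5131 -0.4056 0.4892 0.2553 rad, w=-0.3502 -1.0122 0.4549 -0.2727 rad/s, ee=-0.0332 0.3804 1.0723 m, trq=23.4821 1.8449 3.9717 -2.2161 N·m.
t=0.3300 s (step 33): ang=-0.5202 -0.4236 0.4980 0.2520 rad, w=-0.1396 -0.2800 0.1569 0.0033 rad/s, ee=-0.0356 0.3840 1.0700 m, trq=18.1270 1.3739 2.3889 -1.7163 N·m.
t=0.3600 s (step 36): ang=-0.5224 -0.4265 0.5000 0.2534 rad, w=-0.0202 0.0428 -0.0081 0.0655 rad/s, ee=-0.0364 0.3857 1.0691 m, trq=14.5468 1.0461 1.3584 -1.3636 N·m.
t=0.3900 s (step 39): ang=-0.5221 -0.4231 0.4987 0.2552 rad, w=0.0371 0.1711 -0.0699 0.0575 rad/s, ee=-0.0361 0.3861 1.0691 m, trq=12.2166 0.8378 0.6638 -1.1264 N·m.
t=0.4200 s (step 42): ang=-0.5205 -0.4170 0.4962 0.2567 rad, w=0.0656 0.2262 -0.0943 0.0423 rad/s, ee=-0.0353 0.3855 1.0696 m, trq=10.7013 0.7017 0.2127 -0.9714 N·m.
t=0.4500 s (step 45): ang=-0.5183 -0.4099 0.4932 0.2578 rad, w=0.0785 0.2441 -0.1022 0.0298 rad/s, ee=-0.0343 0.3845 1.0703 m, trq=9.7150 0.6138 -0.0739 -0.8729 N·m.
t=0.4800 s (step 48): ang=-0.5159 -0.4026 0.4901 0.2586 rad, w=0.0821 0.2426 -0.1010 0.0222 rad/s, ee=-0.0332 0.3832 1.0712 m, trq=9.0828 0.5574 -0.2502 -0.8123 N·m.
t=0.5100 s (step 51): ang=-0.5134 -0.3954 0.4872 0.2592 rad, w=0.0804 0.2311 -0.0952 0.0187 rad/s, ee=-0.0321 0.3819 1.0720 m, trq=8.6862 0.5212 -0.3533 -0.7767 N·m.
t=0.5400 s (step 54): ang=-0.5111 -0.3887 0.4844 0.2597 rad, w=0.0758 0.2149 -0.0874 0.0178 rad/s, ee=-0.0311 0.3805 1.0728 m, trq=8.4451 0.4977 -0.4086 -0.7572 N·m.
t=0.5700 s (step 57): ang=-0.5089 -0.3826 0.4819 0.2602 rad, w=0.0698 0.1969 -0.0791 0.0184 rad/s, ee=-0.0302 0.3792 1.0736 m, trq=8.3054 0.4823 -0.4331 -0.7479 N·m.
t=0.6000 s (step 60): ang=-0.5069 -0.3769 0.4797 0.2608 rad, w=0.0632 0.1788 -0.0709 0.0196 rad/s, ee=-0.0294 0.3781 1.0743 m, trq=8.2309 0.4719 -0.4383 -0.7448 N·m.
t=0.6300 s (step 63): ang=-0.5051 -0.3718 0.4777 0.2614 rad, w=0.0567 0.1615 -0.0633 0.0210 rad/s, ee=-0.0287 0.3770 1.0749 m, trq=8.1976 0.4646 -0.4319 -0.7456 N·m.
t=0.6600 s (step 66): ang=-0.5035 -0.3672 0.4759 0.2621 rad, w=0.0505 0.1455 -0.0564 0.0224 rad/s, ee=-0.0281 0.3761 1.0754 m, trq=8.1895 0.4593 -0.4188 -0.7486 N·m.
t=0.6900 s (step 69): ang=-0.5021 -0.3631 0.4743 0.2628 rad, w=0.0448 0.1310 -0.0503 0.0236 rad/s, ee=-0.0276 0.3753 1.0759 m, trq=8.1961 0.4552 -0.4024 -0.7528 N·m.
t=0.7200 s (step 72): ang=-0.5008 -0.3594 0.4729 0.2635 rad, w=0.0397 0.1180 -0.0450 0.0245 rad/s, ee=-0.0271 0.3746 1.0763 m, trq=8.2107 0.4519 -0.3845 -0.7575 N·m.
t=0.7500 s (step 75): ang=-0.4997 -0.3560 0.4716 0.2642 rad, w=0.0351 0.1064 -0.0403 0.0252 rad/s, ee=-0.0267 0.3739 1.0766 m, trq=8.2290 0.4492 -0.3665 -0.7624 N·m.
t=0.7800 s (step 78): ang=-0.4987 -0.3530 0.4704 0.2650 rad, w=0.0311 0.0962 -0.0364 0.0256 rad/s, ee=-0.0264 0.3734 1.0769 m, trq=8.2481 0.4468 -0.3490 -0.7673 N·m.
t=0.8100 s (step 81): ang=-0.4978 -0.3502 0.4694 0.2658 rad, w=0.0276 0.0871 -0.0331 0.0257 rad/s, ee=-0.0261 0.3730 1.0772 m, trq=8.2664 0.4447 -0.3325 -0.7721 N·m.
t=0.8400 s (step 84): ang=-0.4971 -0.3478 0.4685 0.2665 rad, w=0.0246 0.0791 -0.0304 0.0256 rad/s, ee=-0.0259 0.3726 1.0774 m, trq=8.2831 0.4428 -0.3171 -0.7766 N·m.
t=0.8700 s (step 87): ang=-0.4964 -0.3455 0.4676 0.2673 rad, w=0.0220 0.0721 -0.0281 0.0253 rad/s, ee=-0.0257 0.3723 1.0776 m, trq=8.2977 0.4410 -0.3028 -0.7808 N·m.
t=0.9000 s (step 90): ang=-0.4957 -0.3434 0.4668 0.2680 rad, w=0.0197 0.0658 -0.0261 0.0249 rad/s, ee=-0.0255 0.3720 1.0778 m, trq=-147.0797 -16.5350 -45.7640 12.4455 N·m.
t=0.9300 s (step 93): ang=-0.5142 -0.4346 0.4895 0.2162 rad, w=-0.5394 -2.3430 0.6468 -1.2707 rad/s, ee=-0.0315 0.3780 1.0735 m, trq=28.4642 2.7903 5.1565 -2.5674 N·m.
t=0.9600 s (step 96): ang=-0.5254 -0.4780 0.5028 0.1949 rad, w=-0.2376 -0.7710 0.2757 -0.3008 rad/s, ee=-0.0357 0.3826 1.0703 m.
final ee position (m): -0.0357 0.3826 1.0703
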